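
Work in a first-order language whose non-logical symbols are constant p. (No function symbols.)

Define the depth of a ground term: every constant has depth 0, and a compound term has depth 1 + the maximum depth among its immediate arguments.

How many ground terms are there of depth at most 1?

1

With no function symbols every ground term is a constant, so there is exactly 1 ground term at every depth bound.
N_0 = 1
N_1 = 1
Explicitly: p.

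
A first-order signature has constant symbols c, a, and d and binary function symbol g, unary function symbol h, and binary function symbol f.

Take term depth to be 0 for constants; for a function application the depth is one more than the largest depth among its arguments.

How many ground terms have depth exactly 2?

Let N_k count ground terms of depth at most k. Each non-constant term of depth ≤ k is some function symbol applied to depth-≤(k−1) arguments, giving N_k = 3 + N_{k-1}^2 + N_{k-1} + N_{k-1}^2.
N_0 = 3
N_1 = 3 + 3^2 + 3 + 3^2 = 24
N_2 = 3 + 24^2 + 24 + 24^2 = 1179
Terms of depth exactly 2: N_2 − N_1 = 1179 − 24 = 1155.

1155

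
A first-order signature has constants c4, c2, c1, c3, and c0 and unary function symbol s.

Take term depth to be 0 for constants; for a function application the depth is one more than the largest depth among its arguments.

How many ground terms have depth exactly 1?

If N_k denotes the number of depth-≤k ground terms, the 5 constants give N_0 = 5, and each function symbol of arity r contributes N_{k-1}^r new terms at level k: N_k = 5 + N_{k-1}.
N_0 = 5
N_1 = 5 + 5 = 10
Terms of depth exactly 1: N_1 − N_0 = 10 − 5 = 5.

5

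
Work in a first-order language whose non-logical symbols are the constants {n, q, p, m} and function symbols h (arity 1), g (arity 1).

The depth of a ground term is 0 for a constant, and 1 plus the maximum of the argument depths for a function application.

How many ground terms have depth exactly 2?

16

Count level by level. With function symbols h/1, g/1, the terms of depth ≤ k are the 4 constants together with each function applied to depth-≤(k−1) tuples, so N_k = 4 + N_{k-1} + N_{k-1}.
N_0 = 4
N_1 = 4 + 4 + 4 = 12
N_2 = 4 + 12 + 12 = 28
Terms of depth exactly 2: N_2 − N_1 = 28 − 12 = 16.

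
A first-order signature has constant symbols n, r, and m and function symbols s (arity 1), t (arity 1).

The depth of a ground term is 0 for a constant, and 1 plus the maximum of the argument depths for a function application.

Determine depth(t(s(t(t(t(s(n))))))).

depth(s(n)) = 1 + depth(n) = 1 + 0 = 1
depth(t(s(n))) = 1 + depth(s(n)) = 1 + 1 = 2
depth(t(t(s(n)))) = 1 + depth(t(s(n))) = 1 + 2 = 3
depth(t(t(t(s(n))))) = 1 + depth(t(t(s(n)))) = 1 + 3 = 4
depth(s(t(t(t(s(n)))))) = 1 + depth(t(t(t(s(n))))) = 1 + 4 = 5
depth(t(s(t(t(t(s(n))))))) = 1 + depth(s(t(t(t(s(n)))))) = 1 + 5 = 6

6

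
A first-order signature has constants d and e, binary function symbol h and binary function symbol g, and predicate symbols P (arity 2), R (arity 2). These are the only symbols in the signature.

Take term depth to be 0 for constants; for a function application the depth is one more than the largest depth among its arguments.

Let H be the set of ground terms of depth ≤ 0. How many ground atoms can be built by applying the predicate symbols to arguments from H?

8

First count ground terms of depth ≤ 0.
If N_k denotes the number of depth-≤k ground terms, the 2 constants give N_0 = 2, and each function symbol of arity r contributes N_{k-1}^r new terms at level k: N_k = 2 + N_{k-1}^2 + N_{k-1}^2.
N_0 = 2
Explicitly: d, e.
So |H| = 2.
A ground atom is a predicate applied to a tuple of terms from H, so the count is the sum over predicates of |H|^arity:
  P: 2^2 = 4;  R: 2^2 = 4
Total ground atoms: 4 + 4 = 8.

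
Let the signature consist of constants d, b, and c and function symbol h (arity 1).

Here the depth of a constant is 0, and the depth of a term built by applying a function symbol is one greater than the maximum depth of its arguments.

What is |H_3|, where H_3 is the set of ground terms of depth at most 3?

12

If N_k denotes the number of depth-≤k ground terms, the 3 constants give N_0 = 3, and each function symbol of arity r contributes N_{k-1}^r new terms at level k: N_k = 3 + N_{k-1}.
N_0 = 3
N_1 = 3 + 3 = 6
N_2 = 3 + 6 = 9
N_3 = 3 + 9 = 12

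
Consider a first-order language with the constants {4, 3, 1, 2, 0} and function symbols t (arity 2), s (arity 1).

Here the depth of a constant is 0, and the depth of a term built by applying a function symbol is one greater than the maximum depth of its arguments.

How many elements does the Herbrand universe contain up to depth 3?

1601495

Let N_k count ground terms of depth at most k. Each non-constant term of depth ≤ k is some function symbol applied to depth-≤(k−1) arguments, giving N_k = 5 + N_{k-1}^2 + N_{k-1}.
N_0 = 5
N_1 = 5 + 5^2 + 5 = 35
N_2 = 5 + 35^2 + 35 = 1265
N_3 = 5 + 1265^2 + 1265 = 1601495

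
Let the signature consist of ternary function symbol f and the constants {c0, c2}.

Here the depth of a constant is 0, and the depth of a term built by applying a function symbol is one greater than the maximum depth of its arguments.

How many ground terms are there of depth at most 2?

Write N_k for the number of ground terms of depth ≤ k. A term of depth ≤ k is either a constant or a function symbol applied to arguments of depth ≤ k−1, so N_k = 2 + N_{k-1}^3.
N_0 = 2
N_1 = 2 + 2^3 = 10
N_2 = 2 + 10^3 = 1002

1002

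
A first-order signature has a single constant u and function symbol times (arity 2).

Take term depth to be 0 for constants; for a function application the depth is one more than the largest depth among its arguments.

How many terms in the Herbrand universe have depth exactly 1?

Let N_k count ground terms of depth at most k. Each non-constant term of depth ≤ k is some function symbol applied to depth-≤(k−1) arguments, giving N_k = 1 + N_{k-1}^2.
N_0 = 1
N_1 = 1 + 1^2 = 2
Terms of depth exactly 1: N_1 − N_0 = 2 − 1 = 1.

1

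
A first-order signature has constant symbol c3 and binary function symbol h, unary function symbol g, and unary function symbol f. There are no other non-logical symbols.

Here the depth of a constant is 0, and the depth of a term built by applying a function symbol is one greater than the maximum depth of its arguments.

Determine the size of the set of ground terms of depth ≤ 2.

Let N_k = |{terms of depth ≤ k}|. Then N_0 = 1 and N_k = 1 + N_{k-1}^2 + N_{k-1} + N_{k-1} for k ≥ 1 (one summand per function symbol, arity giving the exponent).
N_0 = 1
N_1 = 1 + 1^2 + 1 + 1 = 4
N_2 = 1 + 4^2 + 4 + 4 = 25

25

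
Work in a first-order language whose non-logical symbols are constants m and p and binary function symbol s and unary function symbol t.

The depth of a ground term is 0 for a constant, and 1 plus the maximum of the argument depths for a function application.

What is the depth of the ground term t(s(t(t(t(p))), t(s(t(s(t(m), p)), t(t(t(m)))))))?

7

depth(t(p)) = 1 + depth(p) = 1 + 0 = 1
depth(t(t(p))) = 1 + depth(t(p)) = 1 + 1 = 2
depth(t(t(t(p)))) = 1 + depth(t(t(p))) = 1 + 2 = 3
depth(t(m)) = 1 + depth(m) = 1 + 0 = 1
depth(s(t(m), p)) = 1 + max(1, 0) = 2
depth(t(s(t(m), p))) = 1 + depth(s(t(m), p)) = 1 + 2 = 3
depth(t(t(m))) = 1 + depth(t(m)) = 1 + 1 = 2
depth(t(t(t(m)))) = 1 + depth(t(t(m))) = 1 + 2 = 3
depth(s(t(s(t(m), p)), t(t(t(m))))) = 1 + max(3, 3) = 4
depth(t(s(t(s(t(m), p)), t(t(t(m)))))) = 1 + depth(s(t(s(t(m), p)), t(t(t(m))))) = 1 + 4 = 5
depth(s(t(t(t(p))), t(s(t(s(t(m), p)), t(t(t(m))))))) = 1 + max(3, 5) = 6
depth(t(s(t(t(t(p))), t(s(t(s(t(m), p)), t(t(t(m)))))))) = 1 + depth(s(t(t(t(p))), t(s(t(s(t(m), p)), t(t(t(m))))))) = 1 + 6 = 7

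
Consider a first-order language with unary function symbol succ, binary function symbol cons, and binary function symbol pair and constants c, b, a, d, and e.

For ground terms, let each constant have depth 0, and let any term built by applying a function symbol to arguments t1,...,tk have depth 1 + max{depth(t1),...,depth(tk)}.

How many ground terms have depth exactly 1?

55

If N_k denotes the number of depth-≤k ground terms, the 5 constants give N_0 = 5, and each function symbol of arity r contributes N_{k-1}^r new terms at level k: N_k = 5 + N_{k-1} + N_{k-1}^2 + N_{k-1}^2.
N_0 = 5
N_1 = 5 + 5 + 5^2 + 5^2 = 60
Terms of depth exactly 1: N_1 − N_0 = 60 − 5 = 55.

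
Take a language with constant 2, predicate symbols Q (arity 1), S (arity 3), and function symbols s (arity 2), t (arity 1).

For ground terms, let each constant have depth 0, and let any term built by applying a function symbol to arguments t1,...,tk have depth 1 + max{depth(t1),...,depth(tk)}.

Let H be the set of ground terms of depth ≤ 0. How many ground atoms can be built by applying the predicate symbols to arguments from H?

First count ground terms of depth ≤ 0.
If N_k denotes the number of depth-≤k ground terms, the 1 constant gives N_0 = 1, and each function symbol of arity r contributes N_{k-1}^r new terms at level k: N_k = 1 + N_{k-1}^2 + N_{k-1}.
N_0 = 1
So |H| = 1.
Each predicate of arity r yields |H|^r ground atoms (one per choice of an r-tuple from H):
  Q: 1;  S: 1^3 = 1
Total ground atoms: 1 + 1 = 2.

2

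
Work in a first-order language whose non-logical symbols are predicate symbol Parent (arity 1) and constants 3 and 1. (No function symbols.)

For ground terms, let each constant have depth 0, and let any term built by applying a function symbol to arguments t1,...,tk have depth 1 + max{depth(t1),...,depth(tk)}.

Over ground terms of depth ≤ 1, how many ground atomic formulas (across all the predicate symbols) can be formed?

First count ground terms of depth ≤ 1.
With no function symbols every ground term is a constant, so there are exactly 2 ground terms at every depth bound.
N_0 = 2
N_1 = 2
Explicitly: 3, 1.
So |H| = 2.
Each predicate of arity r yields |H|^r ground atoms (one per choice of an r-tuple from H):
  Parent: 2
Total ground atoms: 2.

2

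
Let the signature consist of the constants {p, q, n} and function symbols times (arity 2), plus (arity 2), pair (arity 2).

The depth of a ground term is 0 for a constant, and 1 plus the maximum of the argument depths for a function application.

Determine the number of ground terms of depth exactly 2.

2673

Write N_k for the number of ground terms of depth ≤ k. A term of depth ≤ k is either a constant or a function symbol applied to arguments of depth ≤ k−1, so N_k = 3 + N_{k-1}^2 + N_{k-1}^2 + N_{k-1}^2.
N_0 = 3
N_1 = 3 + 3^2 + 3^2 + 3^2 = 30
N_2 = 3 + 30^2 + 30^2 + 30^2 = 2703
Terms of depth exactly 2: N_2 − N_1 = 2703 − 30 = 2673.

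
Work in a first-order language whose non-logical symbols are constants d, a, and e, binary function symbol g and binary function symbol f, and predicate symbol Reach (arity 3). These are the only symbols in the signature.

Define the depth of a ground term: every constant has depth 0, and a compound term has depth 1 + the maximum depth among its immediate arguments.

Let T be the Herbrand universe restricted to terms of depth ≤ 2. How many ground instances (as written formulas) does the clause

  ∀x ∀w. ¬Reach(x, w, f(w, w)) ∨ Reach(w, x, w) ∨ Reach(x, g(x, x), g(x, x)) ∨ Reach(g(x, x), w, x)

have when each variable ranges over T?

783225

Ground terms of depth ≤ 2:
  Let N_k = |{terms of depth ≤ k}|. Then N_0 = 3 and N_k = 3 + N_{k-1}^2 + N_{k-1}^2 for k ≥ 1 (one summand per function symbol, arity giving the exponent).
  N_0 = 3
  N_1 = 3 + 3^2 + 3^2 = 21
  N_2 = 3 + 21^2 + 21^2 = 885
So there are 885 ground terms available for substitution.
Each of x, w ranges independently over the available ground terms, and distinct assignments produce distinct instances.
Number of ground instances = 885^2 = 783225.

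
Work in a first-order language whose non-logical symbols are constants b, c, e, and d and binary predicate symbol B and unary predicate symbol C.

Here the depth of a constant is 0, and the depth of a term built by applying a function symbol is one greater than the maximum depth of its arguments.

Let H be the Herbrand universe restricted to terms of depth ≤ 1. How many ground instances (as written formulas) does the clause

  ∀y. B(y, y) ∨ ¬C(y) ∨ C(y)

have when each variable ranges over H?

Ground terms of depth ≤ 1:
  With no function symbols every ground term is a constant, so there are exactly 4 ground terms at every depth bound.
  N_0 = 4
  N_1 = 4
  Explicitly: b, c, e, d.
So there are 4 ground terms available for substitution.
There is 1 variable to instantiate (y),  occurring in at least one literal, so different choices give different ground instances.
Number of ground instances = 4.

4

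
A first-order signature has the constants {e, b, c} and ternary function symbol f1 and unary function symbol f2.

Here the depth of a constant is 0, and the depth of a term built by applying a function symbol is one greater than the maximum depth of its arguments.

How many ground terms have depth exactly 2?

35940

Let N_k count ground terms of depth at most k. Each non-constant term of depth ≤ k is some function symbol applied to depth-≤(k−1) arguments, giving N_k = 3 + N_{k-1}^3 + N_{k-1}.
N_0 = 3
N_1 = 3 + 3^3 + 3 = 33
N_2 = 3 + 33^3 + 33 = 35973
Terms of depth exactly 2: N_2 − N_1 = 35973 − 33 = 35940.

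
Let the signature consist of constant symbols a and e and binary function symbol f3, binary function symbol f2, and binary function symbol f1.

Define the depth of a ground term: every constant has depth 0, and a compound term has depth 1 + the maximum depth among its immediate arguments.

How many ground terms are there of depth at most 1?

Let N_k = |{terms of depth ≤ k}|. Then N_0 = 2 and N_k = 2 + N_{k-1}^2 + N_{k-1}^2 + N_{k-1}^2 for k ≥ 1 (one summand per function symbol, arity giving the exponent).
N_0 = 2
N_1 = 2 + 2^2 + 2^2 + 2^2 = 14

14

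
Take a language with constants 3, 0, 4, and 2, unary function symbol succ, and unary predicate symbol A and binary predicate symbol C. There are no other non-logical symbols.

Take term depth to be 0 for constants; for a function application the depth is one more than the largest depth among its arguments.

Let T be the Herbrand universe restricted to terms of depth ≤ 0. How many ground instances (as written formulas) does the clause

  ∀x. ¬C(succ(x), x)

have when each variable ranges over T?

Ground terms of depth ≤ 0:
  If N_k denotes the number of depth-≤k ground terms, the 4 constants give N_0 = 4, and each function symbol of arity r contributes N_{k-1}^r new terms at level k: N_k = 4 + N_{k-1}.
  N_0 = 4
  Explicitly: 3, 0, 4, 2.
So there are 4 ground terms available for substitution.
There is 1 variable to instantiate (x),  occurring in at least one literal, so different choices give different ground instances.
Number of ground instances = 4.

4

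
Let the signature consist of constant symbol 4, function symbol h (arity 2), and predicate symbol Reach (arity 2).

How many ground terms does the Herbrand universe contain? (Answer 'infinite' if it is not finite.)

The signature has at least one function symbol (h, arity 2) and at least one constant (4).
Iterating h gives infinitely many distinct ground terms: 4, h(4, 4), h(h(4, 4), h(4, 4)), ...
So the Herbrand universe is infinite.

infinite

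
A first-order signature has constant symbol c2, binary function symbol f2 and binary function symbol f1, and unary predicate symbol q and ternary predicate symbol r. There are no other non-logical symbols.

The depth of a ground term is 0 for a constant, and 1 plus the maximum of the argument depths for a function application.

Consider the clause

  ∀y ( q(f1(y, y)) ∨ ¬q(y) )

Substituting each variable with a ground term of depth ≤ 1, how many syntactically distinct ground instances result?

3

Ground terms of depth ≤ 1:
  Let N_k count ground terms of depth at most k. Each non-constant term of depth ≤ k is some function symbol applied to depth-≤(k−1) arguments, giving N_k = 1 + N_{k-1}^2 + N_{k-1}^2.
  N_0 = 1
  N_1 = 1 + 1^2 + 1^2 = 3
  Explicitly: c2, f2(c2, c2), f1(c2, c2).
So there are 3 ground terms available for substitution.
The clause has 1 distinct variable (y), which appears in the body. In the free term algebra distinct substitutions yield syntactically distinct ground instances.
Number of ground instances = 3.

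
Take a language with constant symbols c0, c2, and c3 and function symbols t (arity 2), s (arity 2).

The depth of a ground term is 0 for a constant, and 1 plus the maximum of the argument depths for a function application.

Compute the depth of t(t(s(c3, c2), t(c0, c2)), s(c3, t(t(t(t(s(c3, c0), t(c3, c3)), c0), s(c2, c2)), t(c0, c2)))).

7

depth(s(c3, c2)) = 1 + max(0, 0) = 1
depth(t(c0, c2)) = 1 + max(0, 0) = 1
depth(t(s(c3, c2), t(c0, c2))) = 1 + max(1, 1) = 2
depth(s(c3, c0)) = 1 + max(0, 0) = 1
depth(t(c3, c3)) = 1 + max(0, 0) = 1
depth(t(s(c3, c0), t(c3, c3))) = 1 + max(1, 1) = 2
depth(t(t(s(c3, c0), t(c3, c3)), c0)) = 1 + max(2, 0) = 3
depth(s(c2, c2)) = 1 + max(0, 0) = 1
depth(t(t(t(s(c3, c0), t(c3, c3)), c0), s(c2, c2))) = 1 + max(3, 1) = 4
depth(t(t(t(t(s(c3, c0), t(c3, c3)), c0), s(c2, c2)), t(c0, c2))) = 1 + max(4, 1) = 5
depth(s(c3, t(t(t(t(s(c3, c0), t(c3, c3)), c0), s(c2, c2)), t(c0, c2)))) = 1 + max(0, 5) = 6
depth(t(t(s(c3, c2), t(c0, c2)), s(c3, t(t(t(t(s(c3, c0), t(c3, c3)), c0), s(c2, c2)), t(c0, c2))))) = 1 + max(2, 6) = 7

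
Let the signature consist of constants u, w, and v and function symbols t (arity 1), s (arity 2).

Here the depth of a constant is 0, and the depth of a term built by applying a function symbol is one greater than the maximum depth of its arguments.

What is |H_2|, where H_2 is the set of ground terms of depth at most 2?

Let N_k count ground terms of depth at most k. Each non-constant term of depth ≤ k is some function symbol applied to depth-≤(k−1) arguments, giving N_k = 3 + N_{k-1} + N_{k-1}^2.
N_0 = 3
N_1 = 3 + 3 + 3^2 = 15
N_2 = 3 + 15 + 15^2 = 243

243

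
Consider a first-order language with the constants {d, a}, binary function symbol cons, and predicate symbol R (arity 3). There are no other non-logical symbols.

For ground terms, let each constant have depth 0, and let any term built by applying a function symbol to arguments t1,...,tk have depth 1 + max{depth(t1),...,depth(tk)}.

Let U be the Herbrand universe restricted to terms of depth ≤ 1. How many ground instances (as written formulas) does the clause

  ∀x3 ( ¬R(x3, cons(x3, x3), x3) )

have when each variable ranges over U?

6

Ground terms of depth ≤ 1:
  Let N_k = |{terms of depth ≤ k}|. Then N_0 = 2 and N_k = 2 + N_{k-1}^2 for k ≥ 1 (one summand per function symbol, arity giving the exponent).
  N_0 = 2
  N_1 = 2 + 2^2 = 6
  Explicitly: d, a, cons(d, d), cons(d, a), cons(a, d), cons(a, a).
So there are 6 ground terms available for substitution.
The body mentions the single quantified variable x3; since ground terms form a free algebra, no two substitutions collapse to the same formula.
Number of ground instances = 6.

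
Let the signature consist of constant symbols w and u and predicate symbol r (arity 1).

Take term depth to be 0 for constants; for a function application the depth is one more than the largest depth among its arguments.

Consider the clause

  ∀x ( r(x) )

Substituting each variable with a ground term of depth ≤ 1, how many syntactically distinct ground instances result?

2

Ground terms of depth ≤ 1:
  With no function symbols every ground term is a constant, so there are exactly 2 ground terms at every depth bound.
  N_0 = 2
  N_1 = 2
  Explicitly: w, u.
So there are 2 ground terms available for substitution.
The variable x ranges independently over the available ground terms, and distinct assignments produce distinct instances.
Number of ground instances = 2.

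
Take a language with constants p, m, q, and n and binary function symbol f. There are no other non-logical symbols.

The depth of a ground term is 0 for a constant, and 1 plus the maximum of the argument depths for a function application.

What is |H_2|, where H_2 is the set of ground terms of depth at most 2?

404

Count level by level. With function symbols f/2, the terms of depth ≤ k are the 4 constants together with each function applied to depth-≤(k−1) tuples, so N_k = 4 + N_{k-1}^2.
N_0 = 4
N_1 = 4 + 4^2 = 20
N_2 = 4 + 20^2 = 404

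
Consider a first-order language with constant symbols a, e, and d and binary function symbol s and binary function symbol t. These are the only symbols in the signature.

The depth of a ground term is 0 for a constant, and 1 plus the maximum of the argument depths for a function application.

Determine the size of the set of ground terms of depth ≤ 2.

Count level by level. With function symbols s/2, t/2, the terms of depth ≤ k are the 3 constants together with each function applied to depth-≤(k−1) tuples, so N_k = 3 + N_{k-1}^2 + N_{k-1}^2.
N_0 = 3
N_1 = 3 + 3^2 + 3^2 = 21
N_2 = 3 + 21^2 + 21^2 = 885

885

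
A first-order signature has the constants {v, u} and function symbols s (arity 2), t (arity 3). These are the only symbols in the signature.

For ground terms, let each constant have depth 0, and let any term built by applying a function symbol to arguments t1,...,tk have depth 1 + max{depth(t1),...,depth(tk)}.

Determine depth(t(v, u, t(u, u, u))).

2

depth(t(u, u, u)) = 1 + max(0, 0, 0) = 1
depth(t(v, u, t(u, u, u))) = 1 + max(0, 0, 1) = 2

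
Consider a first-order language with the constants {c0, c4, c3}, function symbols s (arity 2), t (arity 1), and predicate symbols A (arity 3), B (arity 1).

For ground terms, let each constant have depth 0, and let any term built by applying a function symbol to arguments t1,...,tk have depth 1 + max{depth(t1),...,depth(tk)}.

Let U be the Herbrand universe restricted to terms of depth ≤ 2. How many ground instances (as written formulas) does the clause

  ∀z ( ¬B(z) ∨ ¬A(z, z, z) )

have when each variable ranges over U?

243

Ground terms of depth ≤ 2:
  Write N_k for the number of ground terms of depth ≤ k. A term of depth ≤ k is either a constant or a function symbol applied to arguments of depth ≤ k−1, so N_k = 3 + N_{k-1}^2 + N_{k-1}.
  N_0 = 3
  N_1 = 3 + 3^2 + 3 = 15
  N_2 = 3 + 15^2 + 15 = 243
So there are 243 ground terms available for substitution.
The body mentions the single quantified variable z; since ground terms form a free algebra, no two substitutions collapse to the same formula.
Number of ground instances = 243.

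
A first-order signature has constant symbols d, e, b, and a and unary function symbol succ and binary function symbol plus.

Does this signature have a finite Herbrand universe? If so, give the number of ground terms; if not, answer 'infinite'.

infinite

The signature has at least one function symbol (succ, arity 1) and at least one constant (d).
Iterating succ gives infinitely many distinct ground terms: d, succ(d), succ(succ(d)), ...
So the Herbrand universe is infinite.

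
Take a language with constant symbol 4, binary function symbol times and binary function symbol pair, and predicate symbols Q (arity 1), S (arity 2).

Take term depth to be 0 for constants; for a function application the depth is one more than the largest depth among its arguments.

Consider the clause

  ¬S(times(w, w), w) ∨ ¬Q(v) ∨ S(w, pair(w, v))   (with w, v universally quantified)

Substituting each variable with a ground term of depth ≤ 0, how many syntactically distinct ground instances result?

1

Ground terms of depth ≤ 0:
  Count level by level. With function symbols times/2, pair/2, the terms of depth ≤ k are the 1 constant together with each function applied to depth-≤(k−1) tuples, so N_k = 1 + N_{k-1}^2 + N_{k-1}^2.
  N_0 = 1
So there is exactly 1 ground term available for substitution.
The body mentions every one of the 2 quantified variables; since ground terms form a free algebra, no two substitutions collapse to the same formula.
Number of ground instances = 1^2 = 1.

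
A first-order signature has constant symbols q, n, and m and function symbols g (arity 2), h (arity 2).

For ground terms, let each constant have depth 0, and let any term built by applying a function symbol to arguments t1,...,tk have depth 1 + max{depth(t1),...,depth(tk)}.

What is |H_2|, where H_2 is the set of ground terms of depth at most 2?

885

Let N_k = |{terms of depth ≤ k}|. Then N_0 = 3 and N_k = 3 + N_{k-1}^2 + N_{k-1}^2 for k ≥ 1 (one summand per function symbol, arity giving the exponent).
N_0 = 3
N_1 = 3 + 3^2 + 3^2 = 21
N_2 = 3 + 21^2 + 21^2 = 885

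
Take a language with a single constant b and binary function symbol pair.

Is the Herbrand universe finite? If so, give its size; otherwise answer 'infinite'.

infinite

The signature has at least one function symbol (pair, arity 2) and at least one constant (b).
Iterating pair gives infinitely many distinct ground terms: b, pair(b, b), pair(pair(b, b), pair(b, b)), ...
So the Herbrand universe is infinite.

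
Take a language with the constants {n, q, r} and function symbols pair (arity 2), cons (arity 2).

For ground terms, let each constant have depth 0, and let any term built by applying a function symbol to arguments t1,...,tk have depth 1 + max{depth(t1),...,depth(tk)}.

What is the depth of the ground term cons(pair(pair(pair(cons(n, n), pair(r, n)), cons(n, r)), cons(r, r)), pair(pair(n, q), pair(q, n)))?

5

depth(cons(n, n)) = 1 + max(0, 0) = 1
depth(pair(r, n)) = 1 + max(0, 0) = 1
depth(pair(cons(n, n), pair(r, n))) = 1 + max(1, 1) = 2
depth(cons(n, r)) = 1 + max(0, 0) = 1
depth(pair(pair(cons(n, n), pair(r, n)), cons(n, r))) = 1 + max(2, 1) = 3
depth(cons(r, r)) = 1 + max(0, 0) = 1
depth(pair(pair(pair(cons(n, n), pair(r, n)), cons(n, r)), cons(r, r))) = 1 + max(3, 1) = 4
depth(pair(n, q)) = 1 + max(0, 0) = 1
depth(pair(q, n)) = 1 + max(0, 0) = 1
depth(pair(pair(n, q), pair(q, n))) = 1 + max(1, 1) = 2
depth(cons(pair(pair(pair(cons(n, n), pair(r, n)), cons(n, r)), cons(r, r)), pair(pair(n, q), pair(q, n)))) = 1 + max(4, 2) = 5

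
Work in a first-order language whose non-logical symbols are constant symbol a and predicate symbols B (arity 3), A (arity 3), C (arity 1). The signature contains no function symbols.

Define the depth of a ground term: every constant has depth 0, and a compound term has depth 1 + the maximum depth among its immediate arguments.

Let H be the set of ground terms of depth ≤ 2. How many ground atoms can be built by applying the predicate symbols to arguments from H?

First count ground terms of depth ≤ 2.
With no function symbols every ground term is a constant, so there is exactly 1 ground term at every depth bound.
N_0 = 1
N_1 = 1
N_2 = 1
So |H| = 1.
A ground atom is a predicate applied to a tuple of terms from H, so the count is the sum over predicates of |H|^arity:
  B: 1^3 = 1;  A: 1^3 = 1;  C: 1
Total ground atoms: 1 + 1 + 1 = 3.

3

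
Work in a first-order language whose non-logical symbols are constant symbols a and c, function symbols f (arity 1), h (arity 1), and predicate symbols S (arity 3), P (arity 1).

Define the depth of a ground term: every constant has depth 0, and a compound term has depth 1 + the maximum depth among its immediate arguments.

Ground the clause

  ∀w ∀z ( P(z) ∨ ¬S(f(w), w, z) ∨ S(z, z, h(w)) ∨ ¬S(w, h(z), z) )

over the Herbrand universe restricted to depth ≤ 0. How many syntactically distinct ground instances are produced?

Ground terms of depth ≤ 0:
  Write N_k for the number of ground terms of depth ≤ k. A term of depth ≤ k is either a constant or a function symbol applied to arguments of depth ≤ k−1, so N_k = 2 + N_{k-1} + N_{k-1}.
  N_0 = 2
  Explicitly: a, c.
So there are 2 ground terms available for substitution.
Each of w, z ranges independently over the available ground terms, and distinct assignments produce distinct instances.
Number of ground instances = 2^2 = 4.

4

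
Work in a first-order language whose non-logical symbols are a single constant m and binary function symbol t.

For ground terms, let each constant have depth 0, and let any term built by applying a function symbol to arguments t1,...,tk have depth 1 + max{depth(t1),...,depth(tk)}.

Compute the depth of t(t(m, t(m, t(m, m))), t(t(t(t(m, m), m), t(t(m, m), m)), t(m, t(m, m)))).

5

depth(t(m, m)) = 1 + max(0, 0) = 1
depth(t(m, t(m, m))) = 1 + max(0, 1) = 2
depth(t(m, t(m, t(m, m)))) = 1 + max(0, 2) = 3
depth(t(t(m, m), m)) = 1 + max(1, 0) = 2
depth(t(t(t(m, m), m), t(t(m, m), m))) = 1 + max(2, 2) = 3
depth(t(t(t(t(m, m), m), t(t(m, m), m)), t(m, t(m, m)))) = 1 + max(3, 2) = 4
depth(t(t(m, t(m, t(m, m))), t(t(t(t(m, m), m), t(t(m, m), m)), t(m, t(m, m))))) = 1 + max(3, 4) = 5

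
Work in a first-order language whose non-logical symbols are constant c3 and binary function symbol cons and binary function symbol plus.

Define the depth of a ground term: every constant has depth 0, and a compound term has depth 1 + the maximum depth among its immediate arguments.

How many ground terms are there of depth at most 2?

Let N_k count ground terms of depth at most k. Each non-constant term of depth ≤ k is some function symbol applied to depth-≤(k−1) arguments, giving N_k = 1 + N_{k-1}^2 + N_{k-1}^2.
N_0 = 1
N_1 = 1 + 1^2 + 1^2 = 3
N_2 = 1 + 3^2 + 3^2 = 19

19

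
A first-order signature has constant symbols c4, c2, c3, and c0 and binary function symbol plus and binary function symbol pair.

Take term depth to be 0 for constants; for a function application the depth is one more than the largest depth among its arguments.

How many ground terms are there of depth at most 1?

If N_k denotes the number of depth-≤k ground terms, the 4 constants give N_0 = 4, and each function symbol of arity r contributes N_{k-1}^r new terms at level k: N_k = 4 + N_{k-1}^2 + N_{k-1}^2.
N_0 = 4
N_1 = 4 + 4^2 + 4^2 = 36

36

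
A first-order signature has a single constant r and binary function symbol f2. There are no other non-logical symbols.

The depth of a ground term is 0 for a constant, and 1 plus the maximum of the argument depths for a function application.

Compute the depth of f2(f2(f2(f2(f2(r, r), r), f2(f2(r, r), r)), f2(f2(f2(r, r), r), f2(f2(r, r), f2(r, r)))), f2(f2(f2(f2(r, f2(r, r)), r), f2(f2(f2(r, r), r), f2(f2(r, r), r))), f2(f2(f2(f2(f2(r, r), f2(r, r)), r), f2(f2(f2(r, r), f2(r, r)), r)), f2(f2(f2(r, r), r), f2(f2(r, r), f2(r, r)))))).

depth(f2(r, r)) = 1 + max(0, 0) = 1
depth(f2(f2(r, r), r)) = 1 + max(1, 0) = 2
depth(f2(f2(f2(r, r), r), f2(f2(r, r), r))) = 1 + max(2, 2) = 3
depth(f2(f2(r, r), f2(r, r))) = 1 + max(1, 1) = 2
depth(f2(f2(f2(r, r), r), f2(f2(r, r), f2(r, r)))) = 1 + max(2, 2) = 3
depth(f2(f2(f2(f2(r, r), r), f2(f2(r, r), r)), f2(f2(f2(r, r), r), f2(f2(r, r), f2(r, r))))) = 1 + max(3, 3) = 4
depth(f2(r, f2(r, r))) = 1 + max(0, 1) = 2
depth(f2(f2(r, f2(r, r)), r)) = 1 + max(2, 0) = 3
depth(f2(f2(f2(r, f2(r, r)), r), f2(f2(f2(r, r), r), f2(f2(r, r), r)))) = 1 + max(3, 3) = 4
depth(f2(f2(f2(r, r), f2(r, r)), r)) = 1 + max(2, 0) = 3
depth(f2(f2(f2(f2(r, r), f2(r, r)), r), f2(f2(f2(r, r), f2(r, r)), r))) = 1 + max(3, 3) = 4
depth(f2(f2(f2(f2(f2(r, r), f2(r, r)), r), f2(f2(f2(r, r), f2(r, r)), r)), f2(f2(f2(r, r), r), f2(f2(r, r), f2(r, r))))) = 1 + max(4, 3) = 5
depth(f2(f2(f2(f2(r, f2(r, r)), r), f2(f2(f2(r, r), r), f2(f2(r, r), r))), f2(f2(f2(f2(f2(r, r), f2(r, r)), r), f2(f2(f2(r, r), f2(r, r)), r)), f2(f2(f2(r, r), r), f2(f2(r, r), f2(r, r)))))) = 1 + max(4, 5) = 6
depth(f2(f2(f2(f2(f2(r, r), r), f2(f2(r, r), r)), f2(f2(f2(r, r), r), f2(f2(r, r), f2(r, r)))), f2(f2(f2(f2(r, f2(r, r)), r), f2(f2(f2(r, r), r), f2(f2(r, r), r))), f2(f2(f2(f2(f2(r, r), f2(r, r)), r), f2(f2(f2(r, r), f2(r, r)), r)), f2(f2(f2(r, r), r), f2(f2(r, r), f2(r, r))))))) = 1 + max(4, 6) = 7

7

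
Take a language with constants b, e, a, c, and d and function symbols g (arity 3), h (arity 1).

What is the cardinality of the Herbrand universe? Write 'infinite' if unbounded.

The signature has at least one function symbol (g, arity 3) and at least one constant (b).
Iterating g gives infinitely many distinct ground terms: b, g(b, b, b), g(g(b, b, b), g(b, b, b), g(b, b, b)), ...
So the Herbrand universe is infinite.

infinite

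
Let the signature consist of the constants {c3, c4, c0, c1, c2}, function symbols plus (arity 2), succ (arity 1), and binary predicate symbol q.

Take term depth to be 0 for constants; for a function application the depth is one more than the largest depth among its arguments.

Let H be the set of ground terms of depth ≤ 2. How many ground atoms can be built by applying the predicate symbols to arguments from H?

1600225

First count ground terms of depth ≤ 2.
Write N_k for the number of ground terms of depth ≤ k. A term of depth ≤ k is either a constant or a function symbol applied to arguments of depth ≤ k−1, so N_k = 5 + N_{k-1}^2 + N_{k-1}.
N_0 = 5
N_1 = 5 + 5^2 + 5 = 35
N_2 = 5 + 35^2 + 35 = 1265
So |H| = 1265.
A ground atom is a predicate applied to a tuple of terms from H, so the count is the sum over predicates of |H|^arity:
  q: 1265^2 = 1600225
Total ground atoms: 1600225.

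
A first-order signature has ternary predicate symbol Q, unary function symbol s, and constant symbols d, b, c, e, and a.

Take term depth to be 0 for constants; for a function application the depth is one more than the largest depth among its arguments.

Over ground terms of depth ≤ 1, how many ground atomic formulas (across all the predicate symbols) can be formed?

First count ground terms of depth ≤ 1.
Count level by level. With function symbols s/1, the terms of depth ≤ k are the 5 constants together with each function applied to depth-≤(k−1) tuples, so N_k = 5 + N_{k-1}.
N_0 = 5
N_1 = 5 + 5 = 10
So |H| = 10.
A ground atom is a predicate applied to a tuple of terms from H, so the count is the sum over predicates of |H|^arity:
  Q: 10^3 = 1000
Total ground atoms: 1000.

1000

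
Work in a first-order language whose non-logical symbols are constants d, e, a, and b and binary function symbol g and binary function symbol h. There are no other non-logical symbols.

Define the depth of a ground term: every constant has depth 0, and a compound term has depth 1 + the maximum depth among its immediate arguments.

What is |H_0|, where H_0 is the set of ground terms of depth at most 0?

Count level by level. With function symbols g/2, h/2, the terms of depth ≤ k are the 4 constants together with each function applied to depth-≤(k−1) tuples, so N_k = 4 + N_{k-1}^2 + N_{k-1}^2.
N_0 = 4
Explicitly: d, e, a, b.

4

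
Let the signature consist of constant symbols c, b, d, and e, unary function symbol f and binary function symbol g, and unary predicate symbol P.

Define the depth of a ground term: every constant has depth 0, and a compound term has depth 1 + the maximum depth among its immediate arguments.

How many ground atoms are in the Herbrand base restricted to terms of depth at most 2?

First count ground terms of depth ≤ 2.
Write N_k for the number of ground terms of depth ≤ k. A term of depth ≤ k is either a constant or a function symbol applied to arguments of depth ≤ k−1, so N_k = 4 + N_{k-1} + N_{k-1}^2.
N_0 = 4
N_1 = 4 + 4 + 4^2 = 24
N_2 = 4 + 24 + 24^2 = 604
So |H| = 604.
A ground atom is a predicate applied to a tuple of terms from H, so the count is the sum over predicates of |H|^arity:
  P: 604
Total ground atoms: 604.

604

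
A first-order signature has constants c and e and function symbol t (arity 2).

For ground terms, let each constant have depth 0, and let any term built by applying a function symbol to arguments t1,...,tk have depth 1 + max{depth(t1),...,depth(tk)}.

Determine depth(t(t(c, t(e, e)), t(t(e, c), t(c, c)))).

depth(t(e, e)) = 1 + max(0, 0) = 1
depth(t(c, t(e, e))) = 1 + max(0, 1) = 2
depth(t(e, c)) = 1 + max(0, 0) = 1
depth(t(c, c)) = 1 + max(0, 0) = 1
depth(t(t(e, c), t(c, c))) = 1 + max(1, 1) = 2
depth(t(t(c, t(e, e)), t(t(e, c), t(c, c)))) = 1 + max(2, 2) = 3

3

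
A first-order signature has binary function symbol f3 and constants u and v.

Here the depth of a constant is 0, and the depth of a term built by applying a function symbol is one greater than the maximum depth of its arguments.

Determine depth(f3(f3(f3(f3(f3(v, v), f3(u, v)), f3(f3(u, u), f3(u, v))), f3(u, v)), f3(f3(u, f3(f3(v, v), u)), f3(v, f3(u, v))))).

5

depth(f3(v, v)) = 1 + max(0, 0) = 1
depth(f3(u, v)) = 1 + max(0, 0) = 1
depth(f3(f3(v, v), f3(u, v))) = 1 + max(1, 1) = 2
depth(f3(u, u)) = 1 + max(0, 0) = 1
depth(f3(f3(u, u), f3(u, v))) = 1 + max(1, 1) = 2
depth(f3(f3(f3(v, v), f3(u, v)), f3(f3(u, u), f3(u, v)))) = 1 + max(2, 2) = 3
depth(f3(f3(f3(f3(v, v), f3(u, v)), f3(f3(u, u), f3(u, v))), f3(u, v))) = 1 + max(3, 1) = 4
depth(f3(f3(v, v), u)) = 1 + max(1, 0) = 2
depth(f3(u, f3(f3(v, v), u))) = 1 + max(0, 2) = 3
depth(f3(v, f3(u, v))) = 1 + max(0, 1) = 2
depth(f3(f3(u, f3(f3(v, v), u)), f3(v, f3(u, v)))) = 1 + max(3, 2) = 4
depth(f3(f3(f3(f3(f3(v, v), f3(u, v)), f3(f3(u, u), f3(u, v))), f3(u, v)), f3(f3(u, f3(f3(v, v), u)), f3(v, f3(u, v))))) = 1 + max(4, 4) = 5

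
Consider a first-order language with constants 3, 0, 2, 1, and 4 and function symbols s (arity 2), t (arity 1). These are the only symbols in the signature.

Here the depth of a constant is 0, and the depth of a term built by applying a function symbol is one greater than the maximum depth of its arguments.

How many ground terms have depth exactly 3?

1600230

If N_k denotes the number of depth-≤k ground terms, the 5 constants give N_0 = 5, and each function symbol of arity r contributes N_{k-1}^r new terms at level k: N_k = 5 + N_{k-1}^2 + N_{k-1}.
N_0 = 5
N_1 = 5 + 5^2 + 5 = 35
N_2 = 5 + 35^2 + 35 = 1265
N_3 = 5 + 1265^2 + 1265 = 1601495
Terms of depth exactly 3: N_3 − N_2 = 1601495 − 1265 = 1600230.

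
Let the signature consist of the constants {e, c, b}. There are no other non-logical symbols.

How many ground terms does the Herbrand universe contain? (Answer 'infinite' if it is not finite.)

There are no function symbols, so every ground term is one of the 3 constants.
The Herbrand universe is {e, c, b}, which is finite with 3 elements.

3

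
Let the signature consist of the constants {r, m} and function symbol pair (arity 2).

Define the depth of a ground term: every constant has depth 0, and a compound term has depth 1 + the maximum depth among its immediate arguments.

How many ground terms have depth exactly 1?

4

Count level by level. With function symbols pair/2, the terms of depth ≤ k are the 2 constants together with each function applied to depth-≤(k−1) tuples, so N_k = 2 + N_{k-1}^2.
N_0 = 2
N_1 = 2 + 2^2 = 6
Terms of depth exactly 1: N_1 − N_0 = 6 − 2 = 4.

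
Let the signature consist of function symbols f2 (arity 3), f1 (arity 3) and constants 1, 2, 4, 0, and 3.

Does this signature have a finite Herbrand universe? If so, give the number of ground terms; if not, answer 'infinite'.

The signature has at least one function symbol (f2, arity 3) and at least one constant (1).
Iterating f2 gives infinitely many distinct ground terms: 1, f2(1, 1, 1), f2(f2(1, 1, 1), f2(1, 1, 1), f2(1, 1, 1)), ...
So the Herbrand universe is infinite.

infinite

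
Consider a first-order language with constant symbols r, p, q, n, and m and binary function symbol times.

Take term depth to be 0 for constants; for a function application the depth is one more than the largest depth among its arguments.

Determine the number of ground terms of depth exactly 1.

If N_k denotes the number of depth-≤k ground terms, the 5 constants give N_0 = 5, and each function symbol of arity r contributes N_{k-1}^r new terms at level k: N_k = 5 + N_{k-1}^2.
N_0 = 5
N_1 = 5 + 5^2 = 30
Terms of depth exactly 1: N_1 − N_0 = 30 − 5 = 25.

25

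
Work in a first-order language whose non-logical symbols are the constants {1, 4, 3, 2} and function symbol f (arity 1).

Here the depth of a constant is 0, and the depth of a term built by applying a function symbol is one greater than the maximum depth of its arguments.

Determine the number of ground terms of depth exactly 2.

4

Count level by level. With function symbols f/1, the terms of depth ≤ k are the 4 constants together with each function applied to depth-≤(k−1) tuples, so N_k = 4 + N_{k-1}.
N_0 = 4
N_1 = 4 + 4 = 8
N_2 = 4 + 8 = 12
Terms of depth exactly 2: N_2 − N_1 = 12 − 8 = 4.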